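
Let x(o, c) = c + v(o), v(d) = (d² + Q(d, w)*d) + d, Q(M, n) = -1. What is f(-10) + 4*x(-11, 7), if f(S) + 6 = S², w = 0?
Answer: 606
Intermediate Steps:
v(d) = d² (v(d) = (d² - d) + d = d²)
x(o, c) = c + o²
f(S) = -6 + S²
f(-10) + 4*x(-11, 7) = (-6 + (-10)²) + 4*(7 + (-11)²) = (-6 + 100) + 4*(7 + 121) = 94 + 4*128 = 94 + 512 = 606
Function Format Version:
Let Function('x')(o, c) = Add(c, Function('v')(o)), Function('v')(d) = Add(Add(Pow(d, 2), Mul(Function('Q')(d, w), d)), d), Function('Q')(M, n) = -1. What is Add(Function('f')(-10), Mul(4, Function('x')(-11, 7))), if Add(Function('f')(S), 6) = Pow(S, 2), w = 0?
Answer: 606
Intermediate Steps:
Function('v')(d) = Pow(d, 2) (Function('v')(d) = Add(Add(Pow(d, 2), Mul(-1, d)), d) = Pow(d, 2))
Function('x')(o, c) = Add(c, Pow(o, 2))
Function('f')(S) = Add(-6, Pow(S, 2))
Add(Function('f')(-10), Mul(4, Function('x')(-11, 7))) = Add(Add(-6, Pow(-10, 2)), Mul(4, Add(7, Pow(-11, 2)))) = Add(Add(-6, 100), Mul(4, Add(7, 121))) = Add(94, Mul(4, 128)) = Add(94, 512) = 606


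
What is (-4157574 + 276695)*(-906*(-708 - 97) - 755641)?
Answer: 102109807369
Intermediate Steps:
(-4157574 + 276695)*(-906*(-708 - 97) - 755641) = -3880879*(-906*(-805) - 755641) = -3880879*(729330 - 755641) = -3880879*(-26311) = 102109807369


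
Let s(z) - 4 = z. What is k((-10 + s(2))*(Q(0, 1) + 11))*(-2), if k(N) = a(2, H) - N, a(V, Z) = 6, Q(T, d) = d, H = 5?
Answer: -108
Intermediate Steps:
s(z) = 4 + z
k(N) = 6 - N
k((-10 + s(2))*(Q(0, 1) + 11))*(-2) = (6 - (-10 + (4 + 2))*(1 + 11))*(-2) = (6 - (-10 + 6)*12)*(-2) = (6 - (-4)*12)*(-2) = (6 - 1*(-48))*(-2) = (6 + 48)*(-2) = 54*(-2) = -108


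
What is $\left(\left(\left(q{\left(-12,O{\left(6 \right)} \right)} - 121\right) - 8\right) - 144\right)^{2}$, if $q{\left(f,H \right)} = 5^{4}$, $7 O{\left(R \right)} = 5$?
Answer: $123904$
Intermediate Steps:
$O{\left(R \right)} = \frac{5}{7}$ ($O{\left(R \right)} = \frac{1}{7} \cdot 5 = \frac{5}{7}$)
$q{\left(f,H \right)} = 625$
$\left(\left(\left(q{\left(-12,O{\left(6 \right)} \right)} - 121\right) - 8\right) - 144\right)^{2} = \left(\left(\left(625 - 121\right) - 8\right) - 144\right)^{2} = \left(\left(504 - 8\right) - 144\right)^{2} = \left(496 - 144\right)^{2} = 352^{2} = 123904$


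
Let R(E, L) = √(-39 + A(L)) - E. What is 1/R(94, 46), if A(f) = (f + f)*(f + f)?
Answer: -94/411 - 5*√337/411 ≈ -0.45204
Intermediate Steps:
A(f) = 4*f² (A(f) = (2*f)*(2*f) = 4*f²)
R(E, L) = √(-39 + 4*L²) - E
1/R(94, 46) = 1/(√(-39 + 4*46²) - 1*94) = 1/(√(-39 + 4*2116) - 94) = 1/(√(-39 + 8464) - 94) = 1/(√8425 - 94) = 1/(5*√337 - 94) = 1/(-94 + 5*√337)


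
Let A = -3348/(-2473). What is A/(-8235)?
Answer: -124/754265 ≈ -0.00016440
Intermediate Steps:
A = 3348/2473 (A = -3348*(-1/2473) = 3348/2473 ≈ 1.3538)
A/(-8235) = (3348/2473)/(-8235) = (3348/2473)*(-1/8235) = -124/754265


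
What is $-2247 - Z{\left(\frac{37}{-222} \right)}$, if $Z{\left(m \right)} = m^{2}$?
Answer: $- \frac{80893}{36} \approx -2247.0$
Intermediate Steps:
$-2247 - Z{\left(\frac{37}{-222} \right)} = -2247 - \left(\frac{37}{-222}\right)^{2} = -2247 - \left(37 \left(- \frac{1}{222}\right)\right)^{2} = -2247 - \left(- \frac{1}{6}\right)^{2} = -2247 - \frac{1}{36} = - \frac{80893}{36}$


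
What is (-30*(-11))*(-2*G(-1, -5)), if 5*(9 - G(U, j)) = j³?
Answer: -22440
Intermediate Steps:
G(U, j) = 9 - j³/5
(-30*(-11))*(-2*G(-1, -5)) = (-30*(-11))*(-2*(9 - ⅕*(-5)³)) = 330*(-2*(9 - ⅕*(-125))) = 330*(-2*(9 + 25)) = 330*(-2*34) = 330*(-68) = -22440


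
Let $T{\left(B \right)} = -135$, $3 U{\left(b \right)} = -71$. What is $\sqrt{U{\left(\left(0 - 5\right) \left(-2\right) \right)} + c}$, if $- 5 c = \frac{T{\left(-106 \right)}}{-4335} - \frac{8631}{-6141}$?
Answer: $\frac{i \sqrt{6526703713065}}{521985} \approx 4.8943 i$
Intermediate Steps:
$U{\left(b \right)} = - \frac{71}{3}$ ($U{\left(b \right)} = \frac{1}{3} \left(-71\right) = - \frac{71}{3}$)
$c = - \frac{849876}{2957915}$ ($c = - \frac{- \frac{135}{-4335} - \frac{8631}{-6141}}{5} = - \frac{\left(-135\right) \left(- \frac{1}{4335}\right) - - \frac{2877}{2047}}{5} = - \frac{\frac{9}{289} + \frac{2877}{2047}}{5} = \left(- \frac{1}{5}\right) \frac{849876}{591583} = - \frac{849876}{2957915} \approx -0.28732$)
$\sqrt{U{\left(\left(0 - 5\right) \left(-2\right) \right)} + c} = \sqrt{- \frac{71}{3} - \frac{849876}{2957915}} = \sqrt{- \frac{212561593}{8873745}} = \frac{i \sqrt{6526703713065}}{521985}$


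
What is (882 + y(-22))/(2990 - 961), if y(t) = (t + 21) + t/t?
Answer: 882/2029 ≈ 0.43470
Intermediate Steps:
y(t) = 22 + t (y(t) = (21 + t) + 1 = 22 + t)
(882 + y(-22))/(2990 - 961) = (882 + (22 - 22))/(2990 - 961) = (882 + 0)/2029 = 882*(1/2029) = 882/2029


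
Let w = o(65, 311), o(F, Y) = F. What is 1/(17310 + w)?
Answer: 1/17375 ≈ 5.7554e-5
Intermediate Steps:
w = 65
1/(17310 + w) = 1/(17310 + 65) = 1/17375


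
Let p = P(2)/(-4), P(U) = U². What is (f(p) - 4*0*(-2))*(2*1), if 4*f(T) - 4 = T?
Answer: 3/2 ≈ 1.5000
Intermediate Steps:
p = -1 (p = 2²/(-4) = 4*(-¼) = -1)
f(T) = 1 + T/4
(f(p) - 4*0*(-2))*(2*1) = ((1 + (¼)*(-1)) - 4*0*(-2))*(2*1) = ((1 - ¼) + 0*(-2))*2 = (¾ + 0)*2 = (¾)*2 = 3/2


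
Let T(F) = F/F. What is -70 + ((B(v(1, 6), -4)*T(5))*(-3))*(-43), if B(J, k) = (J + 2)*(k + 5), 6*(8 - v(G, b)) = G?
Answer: 2397/2 ≈ 1198.5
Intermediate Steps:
T(F) = 1
v(G, b) = 8 - G/6
B(J, k) = (2 + J)*(5 + k)
-70 + ((B(v(1, 6), -4)*T(5))*(-3))*(-43) = -70 + (((10 + 2*(-4) + 5*(8 - ⅙*1) + (8 - ⅙*1)*(-4))*1)*(-3))*(-43) = -70 + (((10 - 8 + 5*(8 - ⅙) + (8 - ⅙)*(-4))*1)*(-3))*(-43) = -70 + (((10 - 8 + 5*(47/6) + (47/6)*(-4))*1)*(-3))*(-43) = -70 + (((10 - 8 + 235/6 - 94/3)*1)*(-3))*(-43) = -70 + (((59/6)*1)*(-3))*(-43) = -70 + ((59/6)*(-3))*(-43) = -70 - 59/2*(-43) = -70 + 2537/2 = 2397/2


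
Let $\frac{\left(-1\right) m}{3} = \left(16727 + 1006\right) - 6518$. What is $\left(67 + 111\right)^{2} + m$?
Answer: $-1961$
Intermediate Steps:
$m = -33645$ ($m = - 3 \left(\left(16727 + 1006\right) - 6518\right) = - 3 \left(17733 - 6518\right) = \left(-3\right) 11215 = -33645$)
$\left(67 + 111\right)^{2} + m = \left(67 + 111\right)^{2} - 33645 = 178^{2} - 33645 = 31684 - 33645 = -1961$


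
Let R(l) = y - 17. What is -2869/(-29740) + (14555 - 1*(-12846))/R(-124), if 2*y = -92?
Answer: -814724993/1873620 ≈ -434.84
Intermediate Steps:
y = -46 (y = (1/2)*(-92) = -46)
R(l) = -63 (R(l) = -46 - 17 = -63)
-2869/(-29740) + (14555 - 1*(-12846))/R(-124) = -2869/(-29740) + (14555 - 1*(-12846))/(-63) = -2869*(-1/29740) + (14555 + 12846)*(-1/63) = 2869/29740 + 27401*(-1/63) = 2869/29740 - 27401/63 = -814724993/1873620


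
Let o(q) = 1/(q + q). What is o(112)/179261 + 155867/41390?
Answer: 3129377940839/830996632480 ≈ 3.7658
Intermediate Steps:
o(q) = 1/(2*q)
o(112)/179261 + 155867/41390 = ((1/2)/112)/179261 + 155867/41390 = ((1/2)*(1/112))*(1/179261) + 155867*(1/41390) = (1/224)*(1/179261) + 155867/41390 = 1/40154464 + 155867/41390 = 3129377940839/830996632480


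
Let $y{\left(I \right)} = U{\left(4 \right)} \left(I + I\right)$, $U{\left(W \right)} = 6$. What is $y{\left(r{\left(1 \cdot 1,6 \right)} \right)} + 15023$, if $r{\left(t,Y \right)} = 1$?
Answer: $15035$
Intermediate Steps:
$y{\left(I \right)} = 12 I$ ($y{\left(I \right)} = 6 \left(I + I\right) = 6 \cdot 2 I = 12 I$)
$y{\left(r{\left(1 \cdot 1,6 \right)} \right)} + 15023 = 12 \cdot 1 + 15023 = 12 + 15023 = 15035$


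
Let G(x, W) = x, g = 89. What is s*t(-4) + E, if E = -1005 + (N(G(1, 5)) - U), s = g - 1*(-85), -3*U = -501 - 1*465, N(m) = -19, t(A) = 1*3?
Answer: -824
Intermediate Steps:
t(A) = 3
U = 322 (U = -(-501 - 1*465)/3 = -(-501 - 465)/3 = -⅓*(-966) = 322)
s = 174 (s = 89 - 1*(-85) = 89 + 85 = 174)
E = -1346 (E = -1005 + (-19 - 1*322) = -1005 + (-19 - 322) = -1005 - 341 = -1346)
s*t(-4) + E = 174*3 - 1346 = 522 - 1346 = -824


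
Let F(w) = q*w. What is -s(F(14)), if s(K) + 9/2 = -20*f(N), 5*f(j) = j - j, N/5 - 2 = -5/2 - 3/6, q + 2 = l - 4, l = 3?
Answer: 9/2 ≈ 4.5000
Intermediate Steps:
q = -3 (q = -2 + (3 - 4) = -2 - 1 = -3)
N = -5 (N = 10 + 5*(-5/2 - 3/6) = 10 + 5*(-5*½ - 3*⅙) = 10 + 5*(-5/2 - ½) = 10 + 5*(-3) = 10 - 15 = -5)
f(j) = 0 (f(j) = (j - j)/5 = (⅕)*0 = 0)
F(w) = -3*w
s(K) = -9/2 (s(K) = -9/2 - 20*0 = -9/2 + 0 = -9/2)
-s(F(14)) = -1*(-9/2) = 9/2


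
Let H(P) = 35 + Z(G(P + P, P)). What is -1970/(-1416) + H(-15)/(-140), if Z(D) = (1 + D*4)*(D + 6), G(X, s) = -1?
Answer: 6187/4956 ≈ 1.2484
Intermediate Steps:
Z(D) = (1 + 4*D)*(6 + D)
H(P) = 20 (H(P) = 35 + (6 + 4*(-1)**2 + 25*(-1)) = 35 + (6 + 4*1 - 25) = 35 + (6 + 4 - 25) = 35 - 15 = 20)
-1970/(-1416) + H(-15)/(-140) = -1970/(-1416) + 20/(-140) = -1970*(-1/1416) + 20*(-1/140) = 985/708 - 1/7 = 6187/4956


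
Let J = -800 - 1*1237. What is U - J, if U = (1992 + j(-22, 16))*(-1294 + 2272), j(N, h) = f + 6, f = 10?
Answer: 1965861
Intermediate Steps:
j(N, h) = 16 (j(N, h) = 10 + 6 = 16)
J = -2037 (J = -800 - 1237 = -2037)
U = 1963824 (U = (1992 + 16)*(-1294 + 2272) = 2008*978 = 1963824)
U - J = 1963824 - 1*(-2037) = 1963824 + 2037 = 1965861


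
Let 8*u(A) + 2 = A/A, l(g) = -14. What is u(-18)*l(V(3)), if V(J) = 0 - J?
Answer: 7/4 ≈ 1.7500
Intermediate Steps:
V(J) = -J
u(A) = -⅛ (u(A) = -¼ + (A/A)/8 = -¼ + (⅛)*1 = -¼ + ⅛ = -⅛)
u(-18)*l(V(3)) = -⅛*(-14) = 7/4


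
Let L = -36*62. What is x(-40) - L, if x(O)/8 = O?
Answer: 1912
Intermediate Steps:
x(O) = 8*O
L = -2232
x(-40) - L = 8*(-40) - 1*(-2232) = -320 + 2232 = 1912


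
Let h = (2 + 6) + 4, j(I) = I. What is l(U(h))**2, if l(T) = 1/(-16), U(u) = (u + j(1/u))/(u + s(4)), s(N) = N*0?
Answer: 1/256 ≈ 0.0039063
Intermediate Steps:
s(N) = 0
h = 12 (h = 8 + 4 = 12)
U(u) = (u + 1/u)/u (U(u) = (u + 1/u)/(u + 0) = (u + 1/u)/u)
l(T) = -1/16
l(U(h))**2 = (-1/16)**2 = 1/256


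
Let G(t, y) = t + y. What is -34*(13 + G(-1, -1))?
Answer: -374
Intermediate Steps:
-34*(13 + G(-1, -1)) = -34*(13 + (-1 - 1)) = -34*(13 - 2) = -34*11 = -374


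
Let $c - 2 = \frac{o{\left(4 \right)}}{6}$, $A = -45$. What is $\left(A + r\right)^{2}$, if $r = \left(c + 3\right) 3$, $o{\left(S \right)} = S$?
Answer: $784$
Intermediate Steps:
$c = \frac{8}{3}$ ($c = 2 + \frac{4}{6} = 2 + 4 \cdot \frac{1}{6} = 2 + \frac{2}{3} = \frac{8}{3} \approx 2.6667$)
$r = 17$ ($r = \left(\frac{8}{3} + 3\right) 3 = \frac{17}{3} \cdot 3 = 17$)
$\left(A + r\right)^{2} = \left(-45 + 17\right)^{2} = \left(-28\right)^{2} = 784$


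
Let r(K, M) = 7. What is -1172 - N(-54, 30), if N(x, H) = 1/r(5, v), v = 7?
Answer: -8205/7 ≈ -1172.1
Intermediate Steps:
N(x, H) = 1/7
-1172 - N(-54, 30) = -1172 - 1*1/7 = -1172 - 1/7 = -8205/7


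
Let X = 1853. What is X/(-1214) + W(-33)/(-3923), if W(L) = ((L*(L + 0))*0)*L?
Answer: -1853/1214 ≈ -1.5264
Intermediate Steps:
W(L) = 0 (W(L) = ((L*L)*0)*L = (L**2*0)*L = 0*L = 0)
X/(-1214) + W(-33)/(-3923) = 1853/(-1214) + 0/(-3923) = 1853*(-1/1214) + 0*(-1/3923) = -1853/1214 + 0 = -1853/1214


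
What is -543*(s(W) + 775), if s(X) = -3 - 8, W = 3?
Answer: -414852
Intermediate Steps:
s(X) = -11
-543*(s(W) + 775) = -543*(-11 + 775) = -543*764 = -414852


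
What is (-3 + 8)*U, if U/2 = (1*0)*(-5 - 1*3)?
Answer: 0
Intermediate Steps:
U = 0 (U = 2*((1*0)*(-5 - 1*3)) = 2*(0*(-5 - 3)) = 2*(0*(-8)) = 2*0 = 0)
(-3 + 8)*U = (-3 + 8)*0 = 5*0 = 0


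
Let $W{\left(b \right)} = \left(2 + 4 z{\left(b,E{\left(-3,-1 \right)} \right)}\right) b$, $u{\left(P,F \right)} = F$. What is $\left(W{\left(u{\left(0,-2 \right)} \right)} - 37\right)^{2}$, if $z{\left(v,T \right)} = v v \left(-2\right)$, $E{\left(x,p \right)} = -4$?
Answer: $529$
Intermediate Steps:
$z{\left(v,T \right)} = - 2 v^{2}$ ($z{\left(v,T \right)} = v^{2} \left(-2\right) = - 2 v^{2}$)
$W{\left(b \right)} = b \left(2 - 8 b^{2}\right)$ ($W{\left(b \right)} = \left(2 + 4 \left(- 2 b^{2}\right)\right) b = \left(2 - 8 b^{2}\right) b = b \left(2 - 8 b^{2}\right)$)
$\left(W{\left(u{\left(0,-2 \right)} \right)} - 37\right)^{2} = \left(\left(- 8 \left(-2\right)^{3} + 2 \left(-2\right)\right) - 37\right)^{2} = \left(\left(\left(-8\right) \left(-8\right) - 4\right) - 37\right)^{2} = \left(\left(64 - 4\right) - 37\right)^{2} = \left(60 - 37\right)^{2} = 23^{2} = 529$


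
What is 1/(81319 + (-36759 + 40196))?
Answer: 1/84756 ≈ 1.1799e-5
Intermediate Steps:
1/(81319 + (-36759 + 40196)) = 1/(81319 + 3437) = 1/84756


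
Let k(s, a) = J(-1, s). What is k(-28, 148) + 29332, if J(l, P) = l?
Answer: 29331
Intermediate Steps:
k(s, a) = -1
k(-28, 148) + 29332 = -1 + 29332 = 29331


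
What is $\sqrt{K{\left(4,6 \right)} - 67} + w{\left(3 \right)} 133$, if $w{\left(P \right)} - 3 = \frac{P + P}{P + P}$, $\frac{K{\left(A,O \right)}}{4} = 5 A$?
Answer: $532 + \sqrt{13} \approx 535.61$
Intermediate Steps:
$K{\left(A,O \right)} = 20 A$ ($K{\left(A,O \right)} = 4 \cdot 5 A = 20 A$)
$w{\left(P \right)} = 4$ ($w{\left(P \right)} = 3 + \frac{P + P}{P + P} = 3 + \frac{2 P}{2 P} = 3 + 2 P \frac{1}{2 P} = 3 + 1 = 4$)
$\sqrt{K{\left(4,6 \right)} - 67} + w{\left(3 \right)} 133 = \sqrt{20 \cdot 4 - 67} + 4 \cdot 133 = \sqrt{80 - 67} + 532 = \sqrt{13} + 532 = 532 + \sqrt{13}$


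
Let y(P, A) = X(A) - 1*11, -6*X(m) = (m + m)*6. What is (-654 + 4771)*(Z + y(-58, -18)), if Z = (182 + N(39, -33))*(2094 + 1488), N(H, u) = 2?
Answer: 2713568221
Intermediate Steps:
X(m) = -2*m (X(m) = -(m + m)*6/6 = -2*m*6/6 = -2*m)
Z = 659088 (Z = (182 + 2)*(2094 + 1488) = 184*3582 = 659088)
y(P, A) = -11 - 2*A (y(P, A) = -2*A - 1*11 = -2*A - 11 = -11 - 2*A)
(-654 + 4771)*(Z + y(-58, -18)) = (-654 + 4771)*(659088 + (-11 - 2*(-18))) = 4117*(659088 + (-11 + 36)) = 4117*(659088 + 25) = 4117*659113 = 2713568221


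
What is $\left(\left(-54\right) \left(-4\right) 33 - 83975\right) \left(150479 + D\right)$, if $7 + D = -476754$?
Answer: $25073792854$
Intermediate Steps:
$D = -476761$ ($D = -7 - 476754 = -476761$)
$\left(\left(-54\right) \left(-4\right) 33 - 83975\right) \left(150479 + D\right) = \left(\left(-54\right) \left(-4\right) 33 - 83975\right) \left(150479 - 476761\right) = \left(216 \cdot 33 - 83975\right) \left(-326282\right) = \left(7128 - 83975\right) \left(-326282\right) = \left(-76847\right) \left(-326282\right) = 25073792854$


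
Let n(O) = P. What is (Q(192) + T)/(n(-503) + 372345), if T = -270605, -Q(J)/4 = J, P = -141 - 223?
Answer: -271373/371981 ≈ -0.72953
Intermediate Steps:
P = -364
n(O) = -364
Q(J) = -4*J
(Q(192) + T)/(n(-503) + 372345) = (-4*192 - 270605)/(-364 + 372345) = (-768 - 270605)/371981 = -271373*1/371981 = -271373/371981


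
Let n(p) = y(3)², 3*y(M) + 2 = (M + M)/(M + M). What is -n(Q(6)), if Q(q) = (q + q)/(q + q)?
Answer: -⅑ ≈ -0.11111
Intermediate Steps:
y(M) = -⅓ (y(M) = -⅔ + ((M + M)/(M + M))/3 = -⅔ + ((2*M)/((2*M)))/3 = -⅔ + ((2*M)*(1/(2*M)))/3 = -⅔ + (⅓)*1 = -⅔ + ⅓ = -⅓)
Q(q) = 1 (Q(q) = (2*q)/((2*q)) = (2*q)*(1/(2*q)) = 1)
n(p) = ⅑ (n(p) = (-⅓)² = ⅑)
-n(Q(6)) = -1*⅑ = -⅑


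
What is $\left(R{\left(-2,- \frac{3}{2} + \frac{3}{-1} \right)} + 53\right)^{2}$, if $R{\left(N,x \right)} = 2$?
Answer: $3025$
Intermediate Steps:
$\left(R{\left(-2,- \frac{3}{2} + \frac{3}{-1} \right)} + 53\right)^{2} = \left(2 + 53\right)^{2} = 55^{2} = 3025$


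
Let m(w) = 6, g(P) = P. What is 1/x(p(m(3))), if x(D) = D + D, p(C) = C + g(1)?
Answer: 1/14 ≈ 0.071429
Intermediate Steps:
p(C) = 1 + C (p(C) = C + 1 = 1 + C)
x(D) = 2*D
1/x(p(m(3))) = 1/(2*(1 + 6)) = 1/(2*7) = 1/14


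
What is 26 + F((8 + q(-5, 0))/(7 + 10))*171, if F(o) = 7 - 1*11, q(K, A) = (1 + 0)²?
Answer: -658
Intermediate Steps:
q(K, A) = 1 (q(K, A) = 1² = 1)
F(o) = -4 (F(o) = 7 - 11 = -4)
26 + F((8 + q(-5, 0))/(7 + 10))*171 = 26 - 4*171 = 26 - 684 = -658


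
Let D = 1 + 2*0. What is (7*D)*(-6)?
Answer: -42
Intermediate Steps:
D = 1 (D = 1 + 0 = 1)
(7*D)*(-6) = (7*1)*(-6) = 7*(-6) = -42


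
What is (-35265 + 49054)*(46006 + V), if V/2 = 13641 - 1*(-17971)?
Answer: 1506172470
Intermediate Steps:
V = 63224 (V = 2*(13641 - 1*(-17971)) = 2*(13641 + 17971) = 2*31612 = 63224)
(-35265 + 49054)*(46006 + V) = (-35265 + 49054)*(46006 + 63224) = 13789*109230 = 1506172470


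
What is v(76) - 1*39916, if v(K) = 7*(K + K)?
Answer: -38852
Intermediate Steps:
v(K) = 14*K (v(K) = 7*(2*K) = 14*K)
v(76) - 1*39916 = 14*76 - 1*39916 = 1064 - 39916 = -38852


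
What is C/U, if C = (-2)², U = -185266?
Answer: -2/92633 ≈ -2.1591e-5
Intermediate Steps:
C = 4
C/U = 4/(-185266) = 4*(-1/185266) = -2/92633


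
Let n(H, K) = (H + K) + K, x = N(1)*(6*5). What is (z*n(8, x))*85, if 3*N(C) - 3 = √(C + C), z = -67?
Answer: -387260 - 113900*√2 ≈ -5.4834e+5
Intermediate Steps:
N(C) = 1 + √2*√C/3 (N(C) = 1 + √(C + C)/3 = 1 + √(2*C)/3 = 1 + (√2*√C)/3 = 1 + √2*√C/3)
x = 30 + 10*√2 (x = (1 + √2*√1/3)*(6*5) = (1 + (⅓)*√2*1)*30 = (1 + √2/3)*30 = 30 + 10*√2 ≈ 44.142)
n(H, K) = H + 2*K
(z*n(8, x))*85 = -67*(8 + 2*(30 + 10*√2))*85 = -67*(8 + (60 + 20*√2))*85 = -67*(68 + 20*√2)*85 = (-4556 - 1340*√2)*85 = -387260 - 113900*√2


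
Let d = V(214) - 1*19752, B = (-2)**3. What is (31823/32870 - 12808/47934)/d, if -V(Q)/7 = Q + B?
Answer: -552202361/16696533376260 ≈ -3.3073e-5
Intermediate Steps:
B = -8
V(Q) = 56 - 7*Q (V(Q) = -7*(Q - 8) = -7*(-8 + Q) = 56 - 7*Q)
d = -21194 (d = (56 - 7*214) - 1*19752 = (56 - 1498) - 19752 = -1442 - 19752 = -21194)
(31823/32870 - 12808/47934)/d = (31823/32870 - 12808/47934)/(-21194) = (31823*(1/32870) - 12808*1/47934)*(-1/21194) = (31823/32870 - 6404/23967)*(-1/21194) = (552202361/787795290)*(-1/21194) = -552202361/16696533376260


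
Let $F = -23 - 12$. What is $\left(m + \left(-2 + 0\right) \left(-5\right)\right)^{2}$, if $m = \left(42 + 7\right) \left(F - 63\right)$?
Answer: $22963264$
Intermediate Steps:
$F = -35$ ($F = -23 - 12 = -35$)
$m = -4802$ ($m = \left(42 + 7\right) \left(-35 - 63\right) = 49 \left(-98\right) = -4802$)
$\left(m + \left(-2 + 0\right) \left(-5\right)\right)^{2} = \left(-4802 + \left(-2 + 0\right) \left(-5\right)\right)^{2} = \left(-4802 - -10\right)^{2} = \left(-4802 + 10\right)^{2} = \left(-4792\right)^{2} = 22963264$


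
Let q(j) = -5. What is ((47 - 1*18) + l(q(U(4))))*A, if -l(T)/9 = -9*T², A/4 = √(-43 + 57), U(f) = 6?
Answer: 8216*√14 ≈ 30741.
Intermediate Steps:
A = 4*√14 (A = 4*√(-43 + 57) = 4*√14 ≈ 14.967)
l(T) = 81*T² (l(T) = -(-81)*T² = 81*T²)
((47 - 1*18) + l(q(U(4))))*A = ((47 - 1*18) + 81*(-5)²)*(4*√14) = ((47 - 18) + 81*25)*(4*√14) = (29 + 2025)*(4*√14) = 2054*(4*√14) = 8216*√14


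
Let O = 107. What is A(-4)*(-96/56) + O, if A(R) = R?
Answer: 797/7 ≈ 113.86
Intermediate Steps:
A(-4)*(-96/56) + O = -(-384)/56 + 107 = -4*(-12/7) + 107 = 48/7 + 107 = 797/7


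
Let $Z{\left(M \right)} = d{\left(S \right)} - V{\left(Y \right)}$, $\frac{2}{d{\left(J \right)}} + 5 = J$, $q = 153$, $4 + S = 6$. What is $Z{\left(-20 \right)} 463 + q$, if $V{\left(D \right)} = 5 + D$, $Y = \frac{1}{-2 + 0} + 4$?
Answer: $- \frac{24547}{6} \approx -4091.2$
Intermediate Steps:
$S = 2$ ($S = -4 + 6 = 2$)
$Y = \frac{7}{2}$ ($Y = \frac{1}{-2} + 4 = - \frac{1}{2} + 4 = \frac{7}{2} \approx 3.5$)
$d{\left(J \right)} = \frac{2}{-5 + J}$
$Z{\left(M \right)} = - \frac{55}{6}$ ($Z{\left(M \right)} = \frac{2}{-5 + 2} - \left(5 + \frac{7}{2}\right) = \frac{2}{-3} - \frac{17}{2} = 2 \left(- \frac{1}{3}\right) - \frac{17}{2} = - \frac{2}{3} - \frac{17}{2} = - \frac{55}{6}$)
$Z{\left(-20 \right)} 463 + q = \left(- \frac{55}{6}\right) 463 + 153 = - \frac{25465}{6} + 153 = - \frac{24547}{6}$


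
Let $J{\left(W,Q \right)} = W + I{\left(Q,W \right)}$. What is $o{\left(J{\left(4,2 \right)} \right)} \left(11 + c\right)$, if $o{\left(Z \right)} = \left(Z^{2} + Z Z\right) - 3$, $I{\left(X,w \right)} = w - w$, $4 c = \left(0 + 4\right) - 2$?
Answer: $\frac{667}{2} \approx 333.5$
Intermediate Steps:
$c = \frac{1}{2}$ ($c = \frac{\left(0 + 4\right) - 2}{4} = \frac{4 - 2}{4} = \frac{1}{4} \cdot 2 = \frac{1}{2} \approx 0.5$)
$I{\left(X,w \right)} = 0$
$J{\left(W,Q \right)} = W$ ($J{\left(W,Q \right)} = W + 0 = W$)
$o{\left(Z \right)} = -3 + 2 Z^{2}$ ($o{\left(Z \right)} = \left(Z^{2} + Z^{2}\right) - 3 = 2 Z^{2} - 3 = -3 + 2 Z^{2}$)
$o{\left(J{\left(4,2 \right)} \right)} \left(11 + c\right) = \left(-3 + 2 \cdot 4^{2}\right) \left(11 + \frac{1}{2}\right) = \left(-3 + 2 \cdot 16\right) \frac{23}{2} = \left(-3 + 32\right) \frac{23}{2} = 29 \cdot \frac{23}{2} = \frac{667}{2}$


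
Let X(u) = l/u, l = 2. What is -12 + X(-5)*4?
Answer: -68/5 ≈ -13.600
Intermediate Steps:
X(u) = 2/u
-12 + X(-5)*4 = -12 + (2/(-5))*4 = -12 + (2*(-⅕))*4 = -12 - ⅖*4 = -12 - 8/5 = -68/5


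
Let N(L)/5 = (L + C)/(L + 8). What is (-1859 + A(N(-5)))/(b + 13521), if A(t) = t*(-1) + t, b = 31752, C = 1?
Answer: -1859/45273 ≈ -0.041062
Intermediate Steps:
N(L) = 5*(1 + L)/(8 + L) (N(L) = 5*((L + 1)/(L + 8)) = 5*((1 + L)/(8 + L)) = 5*(1 + L)/(8 + L))
A(t) = 0 (A(t) = -t + t = 0)
(-1859 + A(N(-5)))/(b + 13521) = (-1859 + 0)/(31752 + 13521) = -1859/45273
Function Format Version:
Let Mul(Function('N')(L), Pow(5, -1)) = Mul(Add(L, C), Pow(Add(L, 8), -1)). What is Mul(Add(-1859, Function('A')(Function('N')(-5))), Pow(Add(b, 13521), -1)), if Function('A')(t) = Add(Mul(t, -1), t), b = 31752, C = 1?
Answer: Rational(-1859, 45273) ≈ -0.041062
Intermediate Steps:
Function('N')(L) = Mul(5, Pow(Add(8, L), -1), Add(1, L)) (Function('N')(L) = Mul(5, Mul(Add(L, 1), Pow(Add(L, 8), -1))) = Mul(5, Mul(Add(1, L), Pow(Add(8, L), -1))) = Mul(5, Mul(Pow(Add(8, L), -1), Add(1, L))) = Mul(5, Pow(Add(8, L), -1), Add(1, L)))
Function('A')(t) = 0 (Function('A')(t) = Add(Mul(-1, t), t) = 0)
Mul(Add(-1859, Function('A')(Function('N')(-5))), Pow(Add(b, 13521), -1)) = Mul(Add(-1859, 0), Pow(Add(31752, 13521), -1)) = Mul(-1859, Pow(45273, -1)) = Mul(-1859, Rational(1, 45273)) = Rational(-1859, 45273)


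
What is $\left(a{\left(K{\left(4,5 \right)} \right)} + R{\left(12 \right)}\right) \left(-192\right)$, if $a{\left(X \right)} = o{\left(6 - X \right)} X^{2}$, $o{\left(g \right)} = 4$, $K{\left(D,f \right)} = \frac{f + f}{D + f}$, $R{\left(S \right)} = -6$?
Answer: $\frac{5504}{27} \approx 203.85$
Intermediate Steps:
$K{\left(D,f \right)} = \frac{2 f}{D + f}$
$a{\left(X \right)} = 4 X^{2}$
$\left(a{\left(K{\left(4,5 \right)} \right)} + R{\left(12 \right)}\right) \left(-192\right) = \left(4 \left(2 \cdot 5 \frac{1}{4 + 5}\right)^{2} - 6\right) \left(-192\right) = \left(4 \left(2 \cdot 5 \cdot \frac{1}{9}\right)^{2} - 6\right) \left(-192\right) = \left(4 \left(\frac{10}{9}\right)^{2} - 6\right) \left(-192\right) = \left(4 \cdot \frac{100}{81} - 6\right) \left(-192\right) = \left(\frac{400}{81} - 6\right) \left(-192\right) = \left(- \frac{86}{81}\right) \left(-192\right) = \frac{5504}{27}$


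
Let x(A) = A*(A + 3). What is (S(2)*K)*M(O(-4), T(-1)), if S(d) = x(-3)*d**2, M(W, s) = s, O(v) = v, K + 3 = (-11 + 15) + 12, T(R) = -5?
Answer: 0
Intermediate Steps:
x(A) = A*(3 + A)
K = 13 (K = -3 + ((-11 + 15) + 12) = -3 + (4 + 12) = -3 + 16 = 13)
S(d) = 0 (S(d) = (-3*(3 - 3))*d**2 = (-3*0)*d**2 = 0*d**2 = 0)
(S(2)*K)*M(O(-4), T(-1)) = (0*13)*(-5) = 0*(-5) = 0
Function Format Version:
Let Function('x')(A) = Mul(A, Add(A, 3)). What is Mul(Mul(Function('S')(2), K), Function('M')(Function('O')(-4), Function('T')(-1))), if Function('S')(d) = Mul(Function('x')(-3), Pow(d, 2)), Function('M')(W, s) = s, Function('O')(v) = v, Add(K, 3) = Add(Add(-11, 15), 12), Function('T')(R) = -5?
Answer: 0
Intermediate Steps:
Function('x')(A) = Mul(A, Add(3, A))
K = 13 (K = Add(-3, Add(Add(-11, 15), 12)) = Add(-3, Add(4, 12)) = Add(-3, 16) = 13)
Function('S')(d) = 0 (Function('S')(d) = Mul(Mul(-3, Add(3, -3)), Pow(d, 2)) = Mul(Mul(-3, 0), Pow(d, 2)) = Mul(0, Pow(d, 2)) = 0)
Mul(Mul(Function('S')(2), K), Function('M')(Function('O')(-4), Function('T')(-1))) = Mul(Mul(0, 13), -5) = Mul(0, -5) = 0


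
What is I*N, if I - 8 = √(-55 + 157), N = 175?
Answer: 1400 + 175*√102 ≈ 3167.4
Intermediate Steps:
I = 8 + √102 (I = 8 + √(-55 + 157) = 8 + √102 ≈ 18.100)
I*N = (8 + √102)*175 = 1400 + 175*√102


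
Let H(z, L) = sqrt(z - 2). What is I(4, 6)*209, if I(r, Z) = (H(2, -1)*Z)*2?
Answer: 0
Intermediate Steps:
H(z, L) = sqrt(-2 + z)
I(r, Z) = 0 (I(r, Z) = (sqrt(-2 + 2)*Z)*2 = (sqrt(0)*Z)*2 = (0*Z)*2 = 0*2 = 0)
I(4, 6)*209 = 0*209 = 0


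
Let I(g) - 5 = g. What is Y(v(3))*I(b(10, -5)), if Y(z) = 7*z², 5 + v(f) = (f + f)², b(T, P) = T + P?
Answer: 67270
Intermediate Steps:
b(T, P) = P + T
v(f) = -5 + 4*f² (v(f) = -5 + (f + f)² = -5 + (2*f)² = -5 + 4*f²)
I(g) = 5 + g
Y(v(3))*I(b(10, -5)) = (7*(-5 + 4*3²)²)*(5 + (-5 + 10)) = (7*(-5 + 4*9)²)*(5 + 5) = (7*(-5 + 36)²)*10 = (7*31²)*10 = (7*961)*10 = 6727*10 = 67270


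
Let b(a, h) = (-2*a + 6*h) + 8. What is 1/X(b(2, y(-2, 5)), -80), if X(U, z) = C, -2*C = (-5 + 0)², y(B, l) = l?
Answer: -2/25 ≈ -0.080000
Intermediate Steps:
b(a, h) = 8 - 2*a + 6*h
C = -25/2 (C = -(-5 + 0)²/2 = -½*(-5)² = -½*25 = -25/2 ≈ -12.500)
X(U, z) = -25/2
1/X(b(2, y(-2, 5)), -80) = 1/(-25/2) = -2/25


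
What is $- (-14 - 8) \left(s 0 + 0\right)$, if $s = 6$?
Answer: $0$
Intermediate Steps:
$- (-14 - 8) \left(s 0 + 0\right) = - (-14 - 8) \left(6 \cdot 0 + 0\right) = - (-14 - 8) \left(0 + 0\right) = \left(-1\right) \left(-22\right) 0 = 22 \cdot 0 = 0$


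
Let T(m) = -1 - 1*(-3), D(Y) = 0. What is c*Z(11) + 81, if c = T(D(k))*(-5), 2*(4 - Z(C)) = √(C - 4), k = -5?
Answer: 41 + 5*√7 ≈ 54.229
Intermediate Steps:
T(m) = 2 (T(m) = -1 + 3 = 2)
Z(C) = 4 - √(-4 + C)/2 (Z(C) = 4 - √(C - 4)/2 = 4 - √(-4 + C)/2)
c = -10 (c = 2*(-5) = -10)
c*Z(11) + 81 = -10*(4 - √(-4 + 11)/2) + 81 = -10*(4 - √7/2) + 81 = (-40 + 5*√7) + 81 = 41 + 5*√7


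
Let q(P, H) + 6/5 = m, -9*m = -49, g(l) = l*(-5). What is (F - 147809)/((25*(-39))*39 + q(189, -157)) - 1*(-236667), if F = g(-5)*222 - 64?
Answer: 404928021513/1710934 ≈ 2.3667e+5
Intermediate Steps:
g(l) = -5*l
m = 49/9 (m = -⅑*(-49) = 49/9 ≈ 5.4444)
q(P, H) = 191/45 (q(P, H) = -6/5 + 49/9 = 191/45)
F = 5486 (F = -5*(-5)*222 - 64 = 25*222 - 64 = 5550 - 64 = 5486)
(F - 147809)/((25*(-39))*39 + q(189, -157)) - 1*(-236667) = (5486 - 147809)/((25*(-39))*39 + 191/45) - 1*(-236667) = -142323/(-975*39 + 191/45) + 236667 = -142323/(-38025 + 191/45) + 236667 = -142323/(-1710934/45) + 236667 = -142323*(-45/1710934) + 236667 = 6404535/1710934 + 236667 = 404928021513/1710934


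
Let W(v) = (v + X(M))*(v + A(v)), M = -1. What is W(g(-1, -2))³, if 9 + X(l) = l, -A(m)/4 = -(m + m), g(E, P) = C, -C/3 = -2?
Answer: -10077696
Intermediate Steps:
C = 6 (C = -3*(-2) = 6)
g(E, P) = 6
A(m) = 8*m (A(m) = -(-4)*(m + m) = -(-4)*2*m = -(-8)*m = 8*m)
X(l) = -9 + l
W(v) = 9*v*(-10 + v) (W(v) = (v + (-9 - 1))*(v + 8*v) = (v - 10)*(9*v) = (-10 + v)*(9*v) = 9*v*(-10 + v))
W(g(-1, -2))³ = (9*6*(-10 + 6))³ = (9*6*(-4))³ = (-216)³ = -10077696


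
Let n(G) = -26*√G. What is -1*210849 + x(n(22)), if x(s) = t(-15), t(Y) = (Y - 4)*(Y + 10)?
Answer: -210754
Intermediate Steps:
t(Y) = (-4 + Y)*(10 + Y)
x(s) = 95 (x(s) = -40 + (-15)² + 6*(-15) = -40 + 225 - 90 = 95)
-1*210849 + x(n(22)) = -1*210849 + 95 = -210849 + 95 = -210754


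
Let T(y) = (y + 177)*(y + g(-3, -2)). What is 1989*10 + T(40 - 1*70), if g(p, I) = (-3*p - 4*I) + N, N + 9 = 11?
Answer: 18273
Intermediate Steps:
N = 2 (N = -9 + 11 = 2)
g(p, I) = 2 - 4*I - 3*p (g(p, I) = (-3*p - 4*I) + 2 = (-4*I - 3*p) + 2 = 2 - 4*I - 3*p)
T(y) = (19 + y)*(177 + y) (T(y) = (y + 177)*(y + (2 - 4*(-2) - 3*(-3))) = (177 + y)*(y + (2 + 8 + 9)) = (177 + y)*(y + 19) = (177 + y)*(19 + y) = (19 + y)*(177 + y))
1989*10 + T(40 - 1*70) = 1989*10 + (3363 + (40 - 1*70)² + 196*(40 - 1*70)) = 19890 + (3363 + (40 - 70)² + 196*(40 - 70)) = 19890 + (3363 + (-30)² + 196*(-30)) = 19890 + (3363 + 900 - 5880) = 19890 - 1617 = 18273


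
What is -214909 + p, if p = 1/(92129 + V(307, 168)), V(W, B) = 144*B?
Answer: -24998429788/116321 ≈ -2.1491e+5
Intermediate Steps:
p = 1/116321 (p = 1/(92129 + 144*168) = 1/(92129 + 24192) = 1/116321 ≈ 8.5969e-6)
-214909 + p = -214909 + 1/116321 = -24998429788/116321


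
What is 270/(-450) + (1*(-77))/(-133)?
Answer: -2/95 ≈ -0.021053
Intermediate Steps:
270/(-450) + (1*(-77))/(-133) = 270*(-1/450) - 77*(-1/133) = -⅗ + 11/19 = -2/95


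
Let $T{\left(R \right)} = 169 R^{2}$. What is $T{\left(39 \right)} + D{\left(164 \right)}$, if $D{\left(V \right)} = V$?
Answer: $257213$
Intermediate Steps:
$T{\left(39 \right)} + D{\left(164 \right)} = 169 \cdot 39^{2} + 164 = 169 \cdot 1521 + 164 = 257049 + 164 = 257213$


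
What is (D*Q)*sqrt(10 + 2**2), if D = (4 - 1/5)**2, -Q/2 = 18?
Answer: -12996*sqrt(14)/25 ≈ -1945.1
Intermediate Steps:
Q = -36 (Q = -2*18 = -36)
D = 361/25 (D = (4 - 1*1/5)**2 = (4 - 1/5)**2 = (19/5)**2 = 361/25 ≈ 14.440)
(D*Q)*sqrt(10 + 2**2) = ((361/25)*(-36))*sqrt(10 + 2**2) = -12996*sqrt(10 + 4)/25 = -12996*sqrt(14)/25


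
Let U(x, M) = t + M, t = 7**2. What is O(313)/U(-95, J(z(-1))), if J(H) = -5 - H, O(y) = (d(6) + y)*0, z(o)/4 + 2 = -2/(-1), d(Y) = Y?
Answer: 0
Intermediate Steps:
t = 49
z(o) = 0 (z(o) = -8 + 4*(-2/(-1)) = -8 + 4*(-2*(-1)) = -8 + 4*2 = -8 + 8 = 0)
O(y) = 0 (O(y) = (6 + y)*0 = 0)
U(x, M) = 49 + M
O(313)/U(-95, J(z(-1))) = 0/(49 + (-5 - 1*0)) = 0/(49 + (-5 + 0)) = 0/(49 - 5) = 0/44 = 0*(1/44) = 0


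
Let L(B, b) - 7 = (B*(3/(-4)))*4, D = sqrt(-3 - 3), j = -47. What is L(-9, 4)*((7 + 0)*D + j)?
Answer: -1598 + 238*I*sqrt(6) ≈ -1598.0 + 582.98*I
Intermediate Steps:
D = I*sqrt(6) (D = sqrt(-6) = I*sqrt(6) ≈ 2.4495*I)
L(B, b) = 7 - 3*B (L(B, b) = 7 + (B*(3/(-4)))*4 = 7 + (B*(3*(-1/4)))*4 = 7 + (B*(-3/4))*4 = 7 - 3*B/4*4 = 7 - 3*B)
L(-9, 4)*((7 + 0)*D + j) = (7 - 3*(-9))*((7 + 0)*(I*sqrt(6)) - 47) = (7 + 27)*(7*(I*sqrt(6)) - 47) = 34*(7*I*sqrt(6) - 47) = 34*(-47 + 7*I*sqrt(6)) = -1598 + 238*I*sqrt(6)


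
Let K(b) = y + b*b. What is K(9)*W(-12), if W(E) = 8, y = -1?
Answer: 640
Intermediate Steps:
K(b) = -1 + b² (K(b) = -1 + b*b = -1 + b²)
K(9)*W(-12) = (-1 + 9²)*8 = (-1 + 81)*8 = 80*8 = 640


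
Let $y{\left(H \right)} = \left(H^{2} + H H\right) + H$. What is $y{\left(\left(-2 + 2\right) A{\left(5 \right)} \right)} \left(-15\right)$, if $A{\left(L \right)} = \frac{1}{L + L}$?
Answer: $0$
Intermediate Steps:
$A{\left(L \right)} = \frac{1}{2 L}$
$y{\left(H \right)} = H + 2 H^{2}$ ($y{\left(H \right)} = \left(H^{2} + H^{2}\right) + H = 2 H^{2} + H = H + 2 H^{2}$)
$y{\left(\left(-2 + 2\right) A{\left(5 \right)} \right)} \left(-15\right) = \left(-2 + 2\right) \frac{1}{2 \cdot 5} \left(1 + 2 \left(-2 + 2\right) \frac{1}{2 \cdot 5}\right) \left(-15\right) = 0 \cdot \frac{1}{2} \cdot \frac{1}{5} \left(1 + 2 \cdot 0 \cdot \frac{1}{2} \cdot \frac{1}{5}\right) \left(-15\right) = 0 \cdot \frac{1}{10} \left(1 + 2 \cdot 0 \cdot \frac{1}{10}\right) \left(-15\right) = 0 \left(1 + 2 \cdot 0\right) \left(-15\right) = 0 \left(1 + 0\right) \left(-15\right) = 0 \cdot 1 \left(-15\right) = 0 \left(-15\right) = 0$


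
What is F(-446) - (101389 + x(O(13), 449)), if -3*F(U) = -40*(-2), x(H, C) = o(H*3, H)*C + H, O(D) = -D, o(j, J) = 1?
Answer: -305555/3 ≈ -1.0185e+5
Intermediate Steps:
x(H, C) = C + H (x(H, C) = 1*C + H = C + H)
F(U) = -80/3 (F(U) = -(-40)*(-2)/3 = -⅓*80 = -80/3)
F(-446) - (101389 + x(O(13), 449)) = -80/3 - (101389 + (449 - 1*13)) = -80/3 - (101389 + (449 - 13)) = -80/3 - (101389 + 436) = -80/3 - 1*101825 = -80/3 - 101825 = -305555/3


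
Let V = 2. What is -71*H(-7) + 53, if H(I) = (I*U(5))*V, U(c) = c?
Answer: 5023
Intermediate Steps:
H(I) = 10*I (H(I) = (I*5)*2 = (5*I)*2 = 10*I)
-71*H(-7) + 53 = -710*(-7) + 53 = -71*(-70) + 53 = 4970 + 53 = 5023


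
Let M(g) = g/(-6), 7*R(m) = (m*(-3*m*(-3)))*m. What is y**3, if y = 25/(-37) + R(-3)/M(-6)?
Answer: -770086586296/17373979 ≈ -44324.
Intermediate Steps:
R(m) = 9*m**3/7 (R(m) = ((m*(-3*m*(-3)))*m)/7 = ((m*(9*m))*m)/7 = ((9*m**2)*m)/7 = (9*m**3)/7 = 9*m**3/7)
M(g) = -g/6 (M(g) = g*(-1/6) = -g/6)
y = -9166/259 (y = 25/(-37) + ((9/7)*(-3)**3)/((-1/6*(-6))) = 25*(-1/37) + ((9/7)*(-27))/1 = -25/37 - 243/7*1 = -25/37 - 243/7 = -9166/259 ≈ -35.390)
y**3 = (-9166/259)**3 = -770086586296/17373979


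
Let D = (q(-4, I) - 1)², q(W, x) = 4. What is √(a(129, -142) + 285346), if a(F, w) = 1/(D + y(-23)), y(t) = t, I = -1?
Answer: √55927802/14 ≈ 534.18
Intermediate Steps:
D = 9 (D = (4 - 1)² = 3² = 9)
a(F, w) = -1/14 (a(F, w) = 1/(9 - 23) = 1/(-14) = -1/14)
√(a(129, -142) + 285346) = √(-1/14 + 285346) = √(3994843/14) = √55927802/14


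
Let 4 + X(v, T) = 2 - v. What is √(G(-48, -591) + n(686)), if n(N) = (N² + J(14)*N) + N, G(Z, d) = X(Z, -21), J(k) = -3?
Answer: √469270 ≈ 685.03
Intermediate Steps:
X(v, T) = -2 - v (X(v, T) = -4 + (2 - v) = -2 - v)
G(Z, d) = -2 - Z
n(N) = N² - 2*N (n(N) = (N² - 3*N) + N = N² - 2*N)
√(G(-48, -591) + n(686)) = √((-2 - 1*(-48)) + 686*(-2 + 686)) = √((-2 + 48) + 686*684) = √(46 + 469224) = √469270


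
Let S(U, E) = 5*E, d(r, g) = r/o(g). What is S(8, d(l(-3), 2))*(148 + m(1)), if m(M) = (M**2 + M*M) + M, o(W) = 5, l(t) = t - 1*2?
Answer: -755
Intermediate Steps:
l(t) = -2 + t (l(t) = t - 2 = -2 + t)
d(r, g) = r/5
m(M) = M + 2*M**2 (m(M) = (M**2 + M**2) + M = 2*M**2 + M = M + 2*M**2)
S(8, d(l(-3), 2))*(148 + m(1)) = (5*((-2 - 3)/5))*(148 + 1*(1 + 2*1)) = (5*((1/5)*(-5)))*(148 + 1*(1 + 2)) = (5*(-1))*(148 + 1*3) = -5*(148 + 3) = -5*151 = -755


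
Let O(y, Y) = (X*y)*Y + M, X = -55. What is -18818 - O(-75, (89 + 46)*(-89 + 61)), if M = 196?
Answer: 15573486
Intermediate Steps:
O(y, Y) = 196 - 55*Y*y (O(y, Y) = (-55*y)*Y + 196 = -55*Y*y + 196 = 196 - 55*Y*y)
-18818 - O(-75, (89 + 46)*(-89 + 61)) = -18818 - (196 - 55*(89 + 46)*(-89 + 61)*(-75)) = -18818 - (196 - 55*135*(-28)*(-75)) = -18818 - (196 - 55*(-3780)*(-75)) = -18818 - (196 - 15592500) = -18818 - 1*(-15592304) = -18818 + 15592304 = 15573486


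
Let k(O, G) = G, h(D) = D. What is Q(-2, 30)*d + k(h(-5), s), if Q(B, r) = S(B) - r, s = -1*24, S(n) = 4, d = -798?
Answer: 20724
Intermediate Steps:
s = -24
Q(B, r) = 4 - r
Q(-2, 30)*d + k(h(-5), s) = (4 - 1*30)*(-798) - 24 = (4 - 30)*(-798) - 24 = -26*(-798) - 24 = 20748 - 24 = 20724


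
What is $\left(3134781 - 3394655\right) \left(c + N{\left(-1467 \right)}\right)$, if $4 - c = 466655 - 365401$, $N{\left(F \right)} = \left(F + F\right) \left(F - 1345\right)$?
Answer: $-2117754286092$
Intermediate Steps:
$N{\left(F \right)} = 2 F \left(-1345 + F\right)$
$c = -101250$ ($c = 4 - \left(466655 - 365401\right) = 4 - 101254 = -101250$)
$\left(3134781 - 3394655\right) \left(c + N{\left(-1467 \right)}\right) = \left(3134781 - 3394655\right) \left(-101250 + 2 \left(-1467\right) \left(-1345 - 1467\right)\right) = - 259874 \left(-101250 + 2 \left(-1467\right) \left(-2812\right)\right) = - 259874 \left(-101250 + 8250408\right) = \left(-259874\right) 8149158 = -2117754286092$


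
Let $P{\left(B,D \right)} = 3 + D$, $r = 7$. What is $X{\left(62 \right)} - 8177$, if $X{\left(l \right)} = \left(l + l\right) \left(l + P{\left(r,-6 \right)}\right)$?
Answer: $-861$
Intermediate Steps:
$X{\left(l \right)} = 2 l \left(-3 + l\right)$ ($X{\left(l \right)} = \left(l + l\right) \left(l + \left(3 - 6\right)\right) = 2 l \left(l - 3\right) = 2 l \left(-3 + l\right)$)
$X{\left(62 \right)} - 8177 = 2 \cdot 62 \left(-3 + 62\right) - 8177 = 2 \cdot 62 \cdot 59 - 8177 = 7316 - 8177 = -861$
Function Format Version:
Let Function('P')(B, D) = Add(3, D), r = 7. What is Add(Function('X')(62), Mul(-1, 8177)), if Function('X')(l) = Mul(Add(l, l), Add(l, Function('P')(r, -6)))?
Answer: -861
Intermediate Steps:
Function('X')(l) = Mul(2, l, Add(-3, l)) (Function('X')(l) = Mul(Add(l, l), Add(l, Add(3, -6))) = Mul(Mul(2, l), Add(l, -3)) = Mul(Mul(2, l), Add(-3, l)) = Mul(2, l, Add(-3, l)))
Add(Function('X')(62), Mul(-1, 8177)) = Add(Mul(2, 62, Add(-3, 62)), Mul(-1, 8177)) = Add(Mul(2, 62, 59), -8177) = Add(7316, -8177) = -861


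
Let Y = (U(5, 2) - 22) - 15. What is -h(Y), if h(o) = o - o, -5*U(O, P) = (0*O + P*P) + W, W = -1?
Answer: 0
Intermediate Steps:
U(O, P) = ⅕ - P²/5 (U(O, P) = -((0*O + P*P) - 1)/5 = -((0 + P²) - 1)/5 = -(P² - 1)/5 = -(-1 + P²)/5 = ⅕ - P²/5)
Y = -188/5 (Y = ((⅕ - ⅕*2²) - 22) - 15 = ((⅕ - ⅕*4) - 22) - 15 = ((⅕ - ⅘) - 22) - 15 = (-⅗ - 22) - 15 = -113/5 - 15 = -188/5 ≈ -37.600)
h(o) = 0
-h(Y) = -1*0 = 0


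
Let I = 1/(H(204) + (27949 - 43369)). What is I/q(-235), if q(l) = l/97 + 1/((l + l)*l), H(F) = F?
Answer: 5356825/197470608024 ≈ 2.7127e-5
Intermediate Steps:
I = -1/15216 (I = 1/(204 + (27949 - 43369)) = 1/(204 - 15420) = 1/(-15216) = -1/15216 ≈ -6.5720e-5)
q(l) = 1/(2*l²) + l/97 (q(l) = l*(1/97) + 1/(((2*l))*l) = l/97 + (1/(2*l))/l = l/97 + 1/(2*l²) = 1/(2*l²) + l/97)
I/q(-235) = -1/(15216*((½)/(-235)² + (1/97)*(-235))) = -1/(15216*((½)*(1/55225) - 235/97)) = -1/(15216*(1/110450 - 235/97)) = -1/(15216*(-25955653/10713650)) = -1/15216*(-10713650/25955653) = 5356825/197470608024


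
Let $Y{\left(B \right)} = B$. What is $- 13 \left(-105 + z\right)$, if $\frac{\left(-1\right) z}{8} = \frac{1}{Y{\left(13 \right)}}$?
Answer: $1373$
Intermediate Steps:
$z = - \frac{8}{13} \approx -0.61539$
$- 13 \left(-105 + z\right) = - 13 \left(-105 - \frac{8}{13}\right) = \left(-13\right) \left(- \frac{1373}{13}\right) = 1373$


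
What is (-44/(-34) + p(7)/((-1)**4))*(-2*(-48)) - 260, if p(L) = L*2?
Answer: 20540/17 ≈ 1208.2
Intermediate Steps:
p(L) = 2*L
(-44/(-34) + p(7)/((-1)**4))*(-2*(-48)) - 260 = (-44/(-34) + (2*7)/((-1)**4))*(-2*(-48)) - 260 = (-44*(-1/34) + 14/1)*96 - 260 = (22/17 + 14*1)*96 - 260 = (22/17 + 14)*96 - 260 = (260/17)*96 - 260 = 24960/17 - 260 = 20540/17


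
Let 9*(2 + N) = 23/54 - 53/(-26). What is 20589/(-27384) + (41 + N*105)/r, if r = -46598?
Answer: -167701771313/223944955416 ≈ -0.74885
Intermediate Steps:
N = -5453/3159 (N = -2 + (23/54 - 53/(-26))/9 = -2 + (23*(1/54) - 53*(-1/26))/9 = -2 + (23/54 + 53/26)/9 = -2 + (⅑)*(865/351) = -2 + 865/3159 = -5453/3159 ≈ -1.7262)
20589/(-27384) + (41 + N*105)/r = 20589/(-27384) + (41 - 5453/3159*105)/(-46598) = 20589*(-1/27384) + (41 - 190855/1053)*(-1/46598) = -6863/9128 - 147682/1053*(-1/46598) = -6863/9128 + 73841/24533847 = -167701771313/223944955416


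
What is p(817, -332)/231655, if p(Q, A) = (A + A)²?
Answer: 440896/231655 ≈ 1.9032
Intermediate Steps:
p(Q, A) = 4*A² (p(Q, A) = (2*A)² = 4*A²)
p(817, -332)/231655 = (4*(-332)²)/231655 = (4*110224)*(1/231655) = 440896*(1/231655) = 440896/231655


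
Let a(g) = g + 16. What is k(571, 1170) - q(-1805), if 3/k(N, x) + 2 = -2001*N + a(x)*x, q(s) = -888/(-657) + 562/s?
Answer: -100762630609/96865853865 ≈ -1.0402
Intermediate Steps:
a(g) = 16 + g
q(s) = 296/219 + 562/s (q(s) = -888*(-1/657) + 562/s = 296/219 + 562/s)
k(N, x) = 3/(-2 - 2001*N + x*(16 + x)) (k(N, x) = 3/(-2 + (-2001*N + (16 + x)*x)) = 3/(-2 + (-2001*N + x*(16 + x))) = 3/(-2 - 2001*N + x*(16 + x)))
k(571, 1170) - q(-1805) = -3/(2 + 2001*571 - 1*1170*(16 + 1170)) - (296/219 + 562/(-1805)) = -3/(2 + 1142571 - 1*1170*1186) - (296/219 + 562*(-1/1805)) = -3/(2 + 1142571 - 1387620) - (296/219 - 562/1805) = -3/(-245047) - 1*411202/395295 = -3*(-1/245047) - 411202/395295 = 3/245047 - 411202/395295 = -100762630609/96865853865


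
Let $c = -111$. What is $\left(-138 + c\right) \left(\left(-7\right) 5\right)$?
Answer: $8715$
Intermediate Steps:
$\left(-138 + c\right) \left(\left(-7\right) 5\right) = \left(-138 - 111\right) \left(\left(-7\right) 5\right) = \left(-249\right) \left(-35\right) = 8715$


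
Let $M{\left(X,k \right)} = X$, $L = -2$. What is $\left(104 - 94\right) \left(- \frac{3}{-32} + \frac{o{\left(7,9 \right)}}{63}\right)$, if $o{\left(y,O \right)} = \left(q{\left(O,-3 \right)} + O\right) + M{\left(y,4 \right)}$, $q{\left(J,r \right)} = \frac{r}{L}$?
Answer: $\frac{535}{144} \approx 3.7153$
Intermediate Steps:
$q{\left(J,r \right)} = - \frac{r}{2}$ ($q{\left(J,r \right)} = \frac{r}{-2} = r \left(- \frac{1}{2}\right) = - \frac{r}{2}$)
$o{\left(y,O \right)} = \frac{3}{2} + O + y$ ($o{\left(y,O \right)} = \left(\left(- \frac{1}{2}\right) \left(-3\right) + O\right) + y = \left(\frac{3}{2} + O\right) + y = \frac{3}{2} + O + y$)
$\left(104 - 94\right) \left(- \frac{3}{-32} + \frac{o{\left(7,9 \right)}}{63}\right) = \left(104 - 94\right) \left(- \frac{3}{-32} + \frac{\frac{3}{2} + 9 + 7}{63}\right) = 10 \left(\left(-3\right) \left(- \frac{1}{32}\right) + \frac{35}{2} \cdot \frac{1}{63}\right) = 10 \left(\frac{3}{32} + \frac{5}{18}\right) = 10 \cdot \frac{107}{288} = \frac{535}{144}$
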